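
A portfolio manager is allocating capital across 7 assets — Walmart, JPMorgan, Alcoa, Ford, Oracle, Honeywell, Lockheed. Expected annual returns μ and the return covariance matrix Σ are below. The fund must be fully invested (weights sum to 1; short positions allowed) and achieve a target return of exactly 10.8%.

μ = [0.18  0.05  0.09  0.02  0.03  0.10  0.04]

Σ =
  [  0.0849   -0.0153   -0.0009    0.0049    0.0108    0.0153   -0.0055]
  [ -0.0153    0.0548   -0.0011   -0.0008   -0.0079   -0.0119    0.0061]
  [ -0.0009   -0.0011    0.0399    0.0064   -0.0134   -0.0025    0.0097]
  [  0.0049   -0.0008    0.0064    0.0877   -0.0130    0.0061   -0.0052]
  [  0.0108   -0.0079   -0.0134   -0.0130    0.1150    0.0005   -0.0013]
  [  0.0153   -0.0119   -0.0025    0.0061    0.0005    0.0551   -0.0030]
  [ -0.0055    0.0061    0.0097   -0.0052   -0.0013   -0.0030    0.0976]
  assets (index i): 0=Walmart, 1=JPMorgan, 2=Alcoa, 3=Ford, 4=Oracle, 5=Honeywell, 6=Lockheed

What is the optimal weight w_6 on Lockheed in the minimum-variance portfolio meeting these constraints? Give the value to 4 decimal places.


0.0110

p=Σ⁻¹μ = [2.1432  1.9965  2.6003  -0.1040  0.4825  1.7871  0.2032]
q=Σ⁻¹𝟙 = [11.3877  27.9883  28.6829  9.9629  14.0104  21.5201  7.6666]
a=μᵀp=0.918870  b=𝟙ᵀp=9.108898  c=𝟙ᵀq=121.218865  D=ac−b²=28.412301
λ₁=(c·0.108−b)/D = (121.218865·0.108−9.108898)/28.412301 = 0.140177
λ₂=(a−b·0.108)/D = (0.918870−9.108898·0.108)/28.412301 = -0.002284
w* = 0.140177·p + -0.002284·q:
  w_0 = 0.140177·2.1432 + -0.002284·11.3877 = 0.2744  (Walmart)
  w_1 = 0.140177·1.9965 + -0.002284·27.9883 = 0.2159  (JPMorgan)
  w_2 = 0.140177·2.6003 + -0.002284·28.6829 = 0.2990  (Alcoa)
  w_3 = 0.140177·-0.1040 + -0.002284·9.9629 = -0.0373  (Ford)
  w_4 = 0.140177·0.4825 + -0.002284·14.0104 = 0.0356  (Oracle)
  w_5 = 0.140177·1.7871 + -0.002284·21.5201 = 0.2014  (Honeywell)
  w_6 = 0.140177·0.2032 + -0.002284·7.6666 = 0.0110  (Lockheed)
Σw_i=1.0000  μᵀw=0.1080
σ²=wᵀΣw=λ₁·μ_p+λ₂ = 0.140177·0.108 + -0.002284 = 0.012855 ≈ 0.0129


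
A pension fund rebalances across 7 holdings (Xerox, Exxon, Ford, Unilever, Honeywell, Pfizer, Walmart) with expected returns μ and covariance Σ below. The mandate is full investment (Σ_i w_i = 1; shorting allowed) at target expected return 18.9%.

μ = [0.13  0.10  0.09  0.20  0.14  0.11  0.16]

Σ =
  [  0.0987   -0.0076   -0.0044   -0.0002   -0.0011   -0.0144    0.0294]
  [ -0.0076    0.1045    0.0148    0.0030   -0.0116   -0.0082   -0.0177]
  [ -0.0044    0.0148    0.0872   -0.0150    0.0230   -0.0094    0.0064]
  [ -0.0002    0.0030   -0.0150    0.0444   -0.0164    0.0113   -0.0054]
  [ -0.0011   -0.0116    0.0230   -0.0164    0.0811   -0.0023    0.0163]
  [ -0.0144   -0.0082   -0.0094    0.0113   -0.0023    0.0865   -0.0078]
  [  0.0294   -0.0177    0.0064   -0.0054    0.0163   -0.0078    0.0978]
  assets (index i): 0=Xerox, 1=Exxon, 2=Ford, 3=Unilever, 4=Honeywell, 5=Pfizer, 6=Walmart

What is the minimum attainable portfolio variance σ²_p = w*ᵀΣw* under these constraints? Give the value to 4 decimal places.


0.0234

x=Σ⁻¹μ = [1.2675  1.3242  1.2093  5.6095  2.4752  1.1996  1.4084]
y=Σ⁻¹𝟙 = [11.2587  12.0583  11.7264  29.0819  15.4622  13.2163  8.3382]
a=μᵀx=2.231773  b=𝟙ᵀx=14.493808  c=𝟙ᵀy=101.141859  D=ac−b²=15.655161
λ₁=(c·0.189−b)/D = (101.141859·0.189−14.493808)/15.655161 = 0.295238
λ₂=(a−b·0.189)/D = (2.231773−14.493808·0.189)/15.655161 = -0.032421
w* = 0.295238·x + -0.032421·y:
  w_0 = 0.295238·1.2675 + -0.032421·11.2587 = 0.0092  (Xerox)
  w_1 = 0.295238·1.3242 + -0.032421·12.0583 = 0.0000  (Exxon)
  w_2 = 0.295238·1.2093 + -0.032421·11.7264 = -0.0231  (Ford)
  w_3 = 0.295238·5.6095 + -0.032421·29.0819 = 0.7133  (Unilever)
  w_4 = 0.295238·2.4752 + -0.032421·15.4622 = 0.2295  (Honeywell)
  w_5 = 0.295238·1.1996 + -0.032421·13.2163 = -0.0743  (Pfizer)
  w_6 = 0.295238·1.4084 + -0.032421·8.3382 = 0.1455  (Walmart)
Σw_i=1.0000  μᵀw=0.1890
σ²=wᵀΣw=λ₁·μ_p+λ₂ = 0.295238·0.189 + -0.032421 = 0.023379 ≈ 0.0234


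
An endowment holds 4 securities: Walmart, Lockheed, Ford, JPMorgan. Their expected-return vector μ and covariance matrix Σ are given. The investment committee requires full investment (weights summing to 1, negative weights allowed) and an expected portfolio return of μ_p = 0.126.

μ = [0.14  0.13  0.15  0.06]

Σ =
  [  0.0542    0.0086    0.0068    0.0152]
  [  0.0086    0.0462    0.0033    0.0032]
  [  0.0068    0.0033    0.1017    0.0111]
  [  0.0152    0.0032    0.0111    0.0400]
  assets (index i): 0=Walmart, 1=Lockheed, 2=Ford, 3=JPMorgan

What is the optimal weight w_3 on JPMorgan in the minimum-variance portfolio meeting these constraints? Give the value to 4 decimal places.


0.1500

g=Σ⁻¹μ = [1.9974  2.3388  1.2427  0.2090]
h=Σ⁻¹𝟙 = [9.6871  18.1195  6.6293  18.0297]
a=μᵀg=0.782622  b=𝟙ᵀg=5.787909  c=𝟙ᵀh=52.465611  D=ac−b²=7.560862
λ₁=(c·0.126−b)/D = (52.465611·0.126−5.787909)/7.560862 = 0.108818
λ₂=(a−b·0.126)/D = (0.782622−5.787909·0.126)/7.560862 = 0.007055
w* = 0.108818·g + 0.007055·h:
  w_0 = 0.108818·1.9974 + 0.007055·9.6871 = 0.2857  (Walmart)
  w_1 = 0.108818·2.3388 + 0.007055·18.1195 = 0.3823  (Lockheed)
  w_2 = 0.108818·1.2427 + 0.007055·6.6293 = 0.1820  (Ford)
  w_3 = 0.108818·0.2090 + 0.007055·18.0297 = 0.1500  (JPMorgan)
Σw_i=1.0000  μᵀw=0.1260
σ²=wᵀΣw=λ₁·μ_p+λ₂ = 0.108818·0.126 + 0.007055 = 0.020767 ≈ 0.0208


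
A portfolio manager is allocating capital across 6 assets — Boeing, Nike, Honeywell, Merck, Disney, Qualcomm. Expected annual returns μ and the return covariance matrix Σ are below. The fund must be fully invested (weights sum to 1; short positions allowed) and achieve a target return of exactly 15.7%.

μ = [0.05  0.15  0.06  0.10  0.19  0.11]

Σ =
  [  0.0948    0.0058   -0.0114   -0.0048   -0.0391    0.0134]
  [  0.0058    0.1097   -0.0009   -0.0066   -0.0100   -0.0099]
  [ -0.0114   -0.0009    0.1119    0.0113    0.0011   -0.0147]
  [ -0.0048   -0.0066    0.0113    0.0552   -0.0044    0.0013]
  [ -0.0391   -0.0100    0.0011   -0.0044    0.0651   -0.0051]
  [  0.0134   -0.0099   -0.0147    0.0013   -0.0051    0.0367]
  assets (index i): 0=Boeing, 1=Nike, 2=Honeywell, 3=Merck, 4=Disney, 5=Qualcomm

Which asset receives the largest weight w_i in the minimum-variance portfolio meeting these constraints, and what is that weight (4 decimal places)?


Disney (0.4855)

u=Σ⁻¹μ = [2.1509  2.2031  0.9854  2.3684  4.9908  3.8106]
v=Σ⁻¹𝟙 = [21.9296  15.4534  13.1152  21.1792  34.6802  32.7319]
a=μᵀu=2.101378  b=𝟙ᵀu=16.509075  c=𝟙ᵀv=139.089601  D=ac−b²=19.730322
λ₁=(c·0.157−b)/D = (139.089601·0.157−16.509075)/19.730322 = 0.270041
λ₂=(a−b·0.157)/D = (2.101378−16.509075·0.157)/19.730322 = -0.024863
w* = 0.270041·u + -0.024863·v:
  w_0 = 0.270041·2.1509 + -0.024863·21.9296 = 0.0356  (Boeing)
  w_1 = 0.270041·2.2031 + -0.024863·15.4534 = 0.2107  (Nike)
  w_2 = 0.270041·0.9854 + -0.024863·13.1152 = -0.0600  (Honeywell)
  w_3 = 0.270041·2.3684 + -0.024863·21.1792 = 0.1130  (Merck)
  w_4 = 0.270041·4.9908 + -0.024863·34.6802 = 0.4855  (Disney)
  w_5 = 0.270041·3.8106 + -0.024863·32.7319 = 0.2152  (Qualcomm)
Σw_i=1.0000  μᵀw=0.1570
σ²=wᵀΣw=λ₁·μ_p+λ₂ = 0.270041·0.157 + -0.024863 = 0.017534 ≈ 0.0175


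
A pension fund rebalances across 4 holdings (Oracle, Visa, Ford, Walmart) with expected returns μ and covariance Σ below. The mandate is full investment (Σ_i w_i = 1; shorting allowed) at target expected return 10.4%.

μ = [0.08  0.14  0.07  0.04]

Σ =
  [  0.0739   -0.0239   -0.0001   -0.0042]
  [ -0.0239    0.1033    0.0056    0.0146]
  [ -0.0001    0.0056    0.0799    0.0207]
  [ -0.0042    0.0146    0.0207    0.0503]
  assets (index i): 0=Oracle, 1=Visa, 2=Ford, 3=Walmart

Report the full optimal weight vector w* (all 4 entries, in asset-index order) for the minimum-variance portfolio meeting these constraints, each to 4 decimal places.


u=Σ⁻¹μ = [1.6330  1.6729  0.7224  0.1487]
v=Σ⁻¹𝟙 = [18.0507  11.3300  7.8970  14.8494]
a=μᵀu=0.421364  b=𝟙ᵀu=4.177018  c=𝟙ᵀv=52.127101  D=ac−b²=4.516979
λ₁=(c·0.104−b)/D = (52.127101·0.104−4.177018)/4.516979 = 0.275450
λ₂=(a−b·0.104)/D = (0.421364−4.177018·0.104)/4.516979 = -0.002888
w* = 0.275450·u + -0.002888·v:
  w_0 = 0.275450·1.6330 + -0.002888·18.0507 = 0.3977  (Oracle)
  w_1 = 0.275450·1.6729 + -0.002888·11.3300 = 0.4281  (Visa)
  w_2 = 0.275450·0.7224 + -0.002888·7.8970 = 0.1762  (Ford)
  w_3 = 0.275450·0.1487 + -0.002888·14.8494 = -0.0019  (Walmart)
Σw_i=1.0000  μᵀw=0.1040
σ²=wᵀΣw=λ₁·μ_p+λ₂ = 0.275450·0.104 + -0.002888 = 0.025758 ≈ 0.0258

0.3977  0.4281  0.1762  -0.0019


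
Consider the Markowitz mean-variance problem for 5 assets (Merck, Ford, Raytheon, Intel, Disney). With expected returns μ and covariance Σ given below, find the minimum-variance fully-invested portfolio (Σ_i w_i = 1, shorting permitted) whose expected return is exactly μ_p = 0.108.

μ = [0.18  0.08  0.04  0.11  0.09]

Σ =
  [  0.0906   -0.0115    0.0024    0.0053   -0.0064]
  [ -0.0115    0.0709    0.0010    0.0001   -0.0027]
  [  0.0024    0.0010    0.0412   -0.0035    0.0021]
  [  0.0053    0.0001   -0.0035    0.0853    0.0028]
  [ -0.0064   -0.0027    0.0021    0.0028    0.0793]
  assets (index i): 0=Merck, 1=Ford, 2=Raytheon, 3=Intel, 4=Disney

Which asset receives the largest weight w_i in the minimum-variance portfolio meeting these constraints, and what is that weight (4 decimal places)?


Merck (0.2786)

u=Σ⁻¹μ = [2.1822  1.5184  0.8378  1.1439  1.3002]
v=Σ⁻¹𝟙 = [12.7503  16.3274  23.4334  11.4411  13.1708]
a=μᵀu=0.790627  b=𝟙ᵀu=6.982481  c=𝟙ᵀv=77.123043  D=ac−b²=12.220515
λ₁=(c·0.108−b)/D = (77.123043·0.108−6.982481)/12.220515 = 0.110209
λ₂=(a−b·0.108)/D = (0.790627−6.982481·0.108)/12.220515 = 0.002988
w* = 0.110209·u + 0.002988·v:
  w_0 = 0.110209·2.1822 + 0.002988·12.7503 = 0.2786  (Merck)
  w_1 = 0.110209·1.5184 + 0.002988·16.3274 = 0.2161  (Ford)
  w_2 = 0.110209·0.8378 + 0.002988·23.4334 = 0.1624  (Raytheon)
  w_3 = 0.110209·1.1439 + 0.002988·11.4411 = 0.1603  (Intel)
  w_4 = 0.110209·1.3002 + 0.002988·13.1708 = 0.1826  (Disney)
Σw_i=1.0000  μᵀw=0.1080
σ²=wᵀΣw=λ₁·μ_p+λ₂ = 0.110209·0.108 + 0.002988 = 0.014891 ≈ 0.0149


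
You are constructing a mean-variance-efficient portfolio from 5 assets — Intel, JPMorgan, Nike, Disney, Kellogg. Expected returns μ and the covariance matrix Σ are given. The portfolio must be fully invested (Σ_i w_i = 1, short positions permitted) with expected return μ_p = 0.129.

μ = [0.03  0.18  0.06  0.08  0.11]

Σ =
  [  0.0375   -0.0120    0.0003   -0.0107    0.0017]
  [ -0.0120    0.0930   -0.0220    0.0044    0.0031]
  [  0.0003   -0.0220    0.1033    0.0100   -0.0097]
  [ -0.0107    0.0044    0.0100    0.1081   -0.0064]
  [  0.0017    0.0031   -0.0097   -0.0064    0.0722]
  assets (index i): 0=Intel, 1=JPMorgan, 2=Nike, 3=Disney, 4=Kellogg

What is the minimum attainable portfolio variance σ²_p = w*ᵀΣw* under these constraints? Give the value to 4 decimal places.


x=Σ⁻¹μ = [1.6935  2.3336  1.1463  0.8019  1.6086]
y=Σ⁻¹𝟙 = [34.7545  17.3952  13.5808  11.6228  15.1401]
a=μᵀx=0.780727  b=𝟙ᵀx=7.583858  c=𝟙ᵀy=92.493427  D=ac−b²=14.697201
λ₁=(c·0.129−b)/D = (92.493427·0.129−7.583858)/14.697201 = 0.295825
λ₂=(a−b·0.129)/D = (0.780727−7.583858·0.129)/14.697201 = -0.013444
w* = 0.295825·x + -0.013444·y:
  w_0 = 0.295825·1.6935 + -0.013444·34.7545 = 0.0337  (Intel)
  w_1 = 0.295825·2.3336 + -0.013444·17.3952 = 0.4565  (JPMorgan)
  w_2 = 0.295825·1.1463 + -0.013444·13.5808 = 0.1565  (Nike)
  w_3 = 0.295825·0.8019 + -0.013444·11.6228 = 0.0810  (Disney)
  w_4 = 0.295825·1.6086 + -0.013444·15.1401 = 0.2723  (Kellogg)
Σw_i=1.0000  μᵀw=0.1290
σ²=wᵀΣw=λ₁·μ_p+λ₂ = 0.295825·0.129 + -0.013444 = 0.024717 ≈ 0.0247

0.0247


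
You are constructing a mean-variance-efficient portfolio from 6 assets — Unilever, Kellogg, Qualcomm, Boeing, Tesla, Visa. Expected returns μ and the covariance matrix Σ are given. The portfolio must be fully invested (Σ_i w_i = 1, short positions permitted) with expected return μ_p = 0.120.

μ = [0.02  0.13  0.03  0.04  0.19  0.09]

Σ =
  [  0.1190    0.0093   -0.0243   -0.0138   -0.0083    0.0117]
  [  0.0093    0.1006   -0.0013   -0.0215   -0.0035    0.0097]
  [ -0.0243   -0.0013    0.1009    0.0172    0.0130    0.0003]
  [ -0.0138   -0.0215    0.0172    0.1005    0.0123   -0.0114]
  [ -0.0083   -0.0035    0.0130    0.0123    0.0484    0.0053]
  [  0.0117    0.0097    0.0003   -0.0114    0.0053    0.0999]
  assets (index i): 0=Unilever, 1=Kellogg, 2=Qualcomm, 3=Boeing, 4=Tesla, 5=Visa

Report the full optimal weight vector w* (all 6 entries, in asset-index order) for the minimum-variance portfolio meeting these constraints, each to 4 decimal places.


x=Σ⁻¹μ = [0.2810  1.4231  -0.1905  0.3503  3.9776  0.5593]
y=Σ⁻¹𝟙 = [10.9915  11.2616  8.5366  11.1868  17.3530  7.9596]
a=μᵀx=1.005010  b=𝟙ᵀx=6.400846  c=𝟙ᵀy=67.289118  D=ac−b²=26.655433
λ₁=(c·0.120−b)/D = (67.289118·0.120−6.400846)/26.655433 = 0.062796
λ₂=(a−b·0.120)/D = (1.005010−6.400846·0.120)/26.655433 = 0.008888
w* = 0.062796·x + 0.008888·y:
  w_0 = 0.062796·0.2810 + 0.008888·10.9915 = 0.1153  (Unilever)
  w_1 = 0.062796·1.4231 + 0.008888·11.2616 = 0.1895  (Kellogg)
  w_2 = 0.062796·-0.1905 + 0.008888·8.5366 = 0.0639  (Qualcomm)
  w_3 = 0.062796·0.3503 + 0.008888·11.1868 = 0.1214  (Boeing)
  w_4 = 0.062796·3.9776 + 0.008888·17.3530 = 0.4040  (Tesla)
  w_5 = 0.062796·0.5593 + 0.008888·7.9596 = 0.1059  (Visa)
Σw_i=1.0000  μᵀw=0.1200
σ²=wᵀΣw=λ₁·μ_p+λ₂ = 0.062796·0.120 + 0.008888 = 0.016423 ≈ 0.0164

0.1153  0.1895  0.0639  0.1214  0.4040  0.1059


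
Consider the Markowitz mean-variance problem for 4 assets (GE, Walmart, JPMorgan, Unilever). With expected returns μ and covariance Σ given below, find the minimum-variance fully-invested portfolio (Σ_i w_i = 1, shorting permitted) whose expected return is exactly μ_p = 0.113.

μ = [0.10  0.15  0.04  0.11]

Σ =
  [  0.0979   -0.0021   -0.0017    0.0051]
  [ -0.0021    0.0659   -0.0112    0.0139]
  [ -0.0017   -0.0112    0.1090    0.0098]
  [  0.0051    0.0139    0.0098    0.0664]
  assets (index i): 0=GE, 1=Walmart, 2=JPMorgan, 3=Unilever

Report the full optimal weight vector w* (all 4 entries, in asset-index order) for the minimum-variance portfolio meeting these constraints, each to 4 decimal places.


0.2201  0.4053  0.1573  0.2173

p=Σ⁻¹μ = [1.0224  2.1749  0.5122  1.0472]
q=Σ⁻¹𝟙 = [10.2131  15.1754  10.0281  9.6190]
a=μᵀp=0.564167  b=𝟙ᵀp=4.756826  c=𝟙ᵀq=45.035514  D=ac−b²=2.780137
λ₁=(c·0.113−b)/D = (45.035514·0.113−4.756826)/2.780137 = 0.119486
λ₂=(a−b·0.113)/D = (0.564167−4.756826·0.113)/2.780137 = 0.009584
w* = 0.119486·p + 0.009584·q:
  w_0 = 0.119486·1.0224 + 0.009584·10.2131 = 0.2201  (GE)
  w_1 = 0.119486·2.1749 + 0.009584·15.1754 = 0.4053  (Walmart)
  w_2 = 0.119486·0.5122 + 0.009584·10.0281 = 0.1573  (JPMorgan)
  w_3 = 0.119486·1.0472 + 0.009584·9.6190 = 0.2173  (Unilever)
Σw_i=1.0000  μᵀw=0.1130
σ²=wᵀΣw=λ₁·μ_p+λ₂ = 0.119486·0.113 + 0.009584 = 0.023086 ≈ 0.0231


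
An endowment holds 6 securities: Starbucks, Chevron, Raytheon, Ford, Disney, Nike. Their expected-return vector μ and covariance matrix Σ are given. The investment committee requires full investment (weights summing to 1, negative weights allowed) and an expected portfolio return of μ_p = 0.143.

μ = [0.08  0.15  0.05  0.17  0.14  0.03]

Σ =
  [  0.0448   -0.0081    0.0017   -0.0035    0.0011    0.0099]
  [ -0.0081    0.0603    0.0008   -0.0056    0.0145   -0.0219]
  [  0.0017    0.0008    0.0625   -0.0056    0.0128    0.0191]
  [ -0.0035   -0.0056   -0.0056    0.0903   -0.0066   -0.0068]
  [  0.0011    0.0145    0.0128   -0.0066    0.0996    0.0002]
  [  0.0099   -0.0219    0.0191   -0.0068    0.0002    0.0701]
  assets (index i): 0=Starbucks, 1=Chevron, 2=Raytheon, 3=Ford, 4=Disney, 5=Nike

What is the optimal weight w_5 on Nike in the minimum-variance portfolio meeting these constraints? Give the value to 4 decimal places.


0.0412

p=Σ⁻¹μ = [2.2360  3.2118  0.3154  2.3576  1.0265  1.2554]
q=Σ⁻¹𝟙 = [23.8412  26.3012  9.7821  16.0082  5.7154  17.9864]
a=μᵀp=1.258583  b=𝟙ᵀp=10.402718  c=𝟙ᵀq=99.634415  D=ac−b²=17.181673
λ₁=(c·0.143−b)/D = (99.634415·0.143−10.402718)/17.181673 = 0.223785
λ₂=(a−b·0.143)/D = (1.258583−10.402718·0.143)/17.181673 = -0.013328
w* = 0.223785·p + -0.013328·q:
  w_0 = 0.223785·2.2360 + -0.013328·23.8412 = 0.1826  (Starbucks)
  w_1 = 0.223785·3.2118 + -0.013328·26.3012 = 0.3682  (Chevron)
  w_2 = 0.223785·0.3154 + -0.013328·9.7821 = -0.0598  (Raytheon)
  w_3 = 0.223785·2.3576 + -0.013328·16.0082 = 0.3142  (Ford)
  w_4 = 0.223785·1.0265 + -0.013328·5.7154 = 0.1535  (Disney)
  w_5 = 0.223785·1.2554 + -0.013328·17.9864 = 0.0412  (Nike)
Σw_i=1.0000  μᵀw=0.1430
σ²=wᵀΣw=λ₁·μ_p+λ₂ = 0.223785·0.143 + -0.013328 = 0.018673 ≈ 0.0187


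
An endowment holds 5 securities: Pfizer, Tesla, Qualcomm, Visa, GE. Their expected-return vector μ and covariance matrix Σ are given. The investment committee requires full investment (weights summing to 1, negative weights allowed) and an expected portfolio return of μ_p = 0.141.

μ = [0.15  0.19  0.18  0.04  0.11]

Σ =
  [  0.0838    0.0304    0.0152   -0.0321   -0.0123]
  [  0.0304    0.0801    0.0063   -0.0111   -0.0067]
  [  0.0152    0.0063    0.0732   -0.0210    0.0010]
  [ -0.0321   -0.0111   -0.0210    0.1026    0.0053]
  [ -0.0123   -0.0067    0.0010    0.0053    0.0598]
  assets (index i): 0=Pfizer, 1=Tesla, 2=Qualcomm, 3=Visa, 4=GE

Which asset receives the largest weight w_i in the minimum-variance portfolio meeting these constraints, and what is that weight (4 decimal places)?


g=Σ⁻¹μ = [1.5172  1.9962  2.3577  1.4491  2.2073]
h=Σ⁻¹𝟙 = [15.3931  9.5439  14.4183  17.5564  19.1607]
a=μᵀg=1.332022  b=𝟙ᵀg=9.527552  c=𝟙ᵀh=76.072555  D=ac−b²=10.556110
λ₁=(c·0.141−b)/D = (76.072555·0.141−9.527552)/10.556110 = 0.113553
λ₂=(a−b·0.141)/D = (1.332022−9.527552·0.141)/10.556110 = -0.001076
w* = 0.113553·g + -0.001076·h:
  w_0 = 0.113553·1.5172 + -0.001076·15.3931 = 0.1557  (Pfizer)
  w_1 = 0.113553·1.9962 + -0.001076·9.5439 = 0.2164  (Tesla)
  w_2 = 0.113553·2.3577 + -0.001076·14.4183 = 0.2522  (Qualcomm)
  w_3 = 0.113553·1.4491 + -0.001076·17.5564 = 0.1456  (Visa)
  w_4 = 0.113553·2.2073 + -0.001076·19.1607 = 0.2300  (GE)
Σw_i=1.0000  μᵀw=0.1410
σ²=wᵀΣw=λ₁·μ_p+λ₂ = 0.113553·0.141 + -0.001076 = 0.014935 ≈ 0.0149

Qualcomm (0.2522)


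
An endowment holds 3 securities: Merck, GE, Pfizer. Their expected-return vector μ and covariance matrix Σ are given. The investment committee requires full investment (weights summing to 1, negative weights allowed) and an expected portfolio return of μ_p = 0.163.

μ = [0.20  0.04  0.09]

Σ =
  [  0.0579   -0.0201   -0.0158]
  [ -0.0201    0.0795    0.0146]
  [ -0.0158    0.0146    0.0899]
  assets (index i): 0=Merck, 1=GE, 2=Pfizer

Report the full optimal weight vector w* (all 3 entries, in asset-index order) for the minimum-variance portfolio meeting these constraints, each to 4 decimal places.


g=Σ⁻¹μ = [4.3332  1.3142  1.5493]
h=Σ⁻¹𝟙 = [26.7158  16.9331  13.0688]
a=μᵀg=1.058645  b=𝟙ᵀg=7.196669  c=𝟙ᵀh=56.717678  D=ac−b²=8.251821
λ₁=(c·0.163−b)/D = (56.717678·0.163−7.196669)/8.251821 = 0.248225
λ₂=(a−b·0.163)/D = (1.058645−7.196669·0.163)/8.251821 = -0.013865
w* = 0.248225·g + -0.013865·h:
  w_0 = 0.248225·4.3332 + -0.013865·26.7158 = 0.7052  (Merck)
  w_1 = 0.248225·1.3142 + -0.013865·16.9331 = 0.0914  (GE)
  w_2 = 0.248225·1.5493 + -0.013865·13.0688 = 0.2034  (Pfizer)
Σw_i=1.0000  μᵀw=0.1630
σ²=wᵀΣw=λ₁·μ_p+λ₂ = 0.248225·0.163 + -0.013865 = 0.026596 ≈ 0.0266

0.7052  0.0914  0.2034


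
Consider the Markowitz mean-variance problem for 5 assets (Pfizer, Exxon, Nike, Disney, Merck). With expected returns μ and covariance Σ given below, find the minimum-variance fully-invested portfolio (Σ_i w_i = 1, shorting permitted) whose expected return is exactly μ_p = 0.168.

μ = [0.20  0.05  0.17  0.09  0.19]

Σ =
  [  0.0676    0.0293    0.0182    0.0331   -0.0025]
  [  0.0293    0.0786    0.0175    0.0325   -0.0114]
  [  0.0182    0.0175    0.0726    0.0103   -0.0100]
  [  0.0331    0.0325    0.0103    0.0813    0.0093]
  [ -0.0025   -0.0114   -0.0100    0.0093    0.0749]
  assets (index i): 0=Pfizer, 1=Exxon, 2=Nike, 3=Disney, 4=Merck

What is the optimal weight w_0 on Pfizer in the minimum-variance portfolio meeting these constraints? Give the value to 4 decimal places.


0.2261

g=Σ⁻¹μ = [2.8746  -0.2520  2.1705  -0.5757  2.9556]
h=Σ⁻¹𝟙 = [7.2081  8.7162  11.7321  2.5452  16.1687]
a=μᵀg=1.441055  b=𝟙ᵀg=7.173005  c=𝟙ᵀh=46.370312  D=ac−b²=15.370177
λ₁=(c·0.168−b)/D = (46.370312·0.168−7.173005)/15.370177 = 0.040156
λ₂=(a−b·0.168)/D = (1.441055−7.173005·0.168)/15.370177 = 0.015354
w* = 0.040156·g + 0.015354·h:
  w_0 = 0.040156·2.8746 + 0.015354·7.2081 = 0.2261  (Pfizer)
  w_1 = 0.040156·-0.2520 + 0.015354·8.7162 = 0.1237  (Exxon)
  w_2 = 0.040156·2.1705 + 0.015354·11.7321 = 0.2673  (Nike)
  w_3 = 0.040156·-0.5757 + 0.015354·2.5452 = 0.0160  (Disney)
  w_4 = 0.040156·2.9556 + 0.015354·16.1687 = 0.3669  (Merck)
Σw_i=1.0000  μᵀw=0.1680
σ²=wᵀΣw=λ₁·μ_p+λ₂ = 0.040156·0.168 + 0.015354 = 0.022100 ≈ 0.0221


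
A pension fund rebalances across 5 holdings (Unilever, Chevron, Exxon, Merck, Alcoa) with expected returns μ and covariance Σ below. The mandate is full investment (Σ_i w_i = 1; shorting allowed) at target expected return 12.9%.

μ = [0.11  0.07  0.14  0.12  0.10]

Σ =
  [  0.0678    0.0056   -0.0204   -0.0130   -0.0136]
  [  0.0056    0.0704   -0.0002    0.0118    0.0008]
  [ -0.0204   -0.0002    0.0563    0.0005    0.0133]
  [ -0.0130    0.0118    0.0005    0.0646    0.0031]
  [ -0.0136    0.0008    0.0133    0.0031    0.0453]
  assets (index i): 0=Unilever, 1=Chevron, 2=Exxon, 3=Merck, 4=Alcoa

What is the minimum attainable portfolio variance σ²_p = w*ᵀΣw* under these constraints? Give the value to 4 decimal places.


0.0147

u=Σ⁻¹μ = [3.4446  0.3084  3.2114  2.3673  2.1313]
v=Σ⁻¹𝟙 = [28.9807  8.6097  22.7733  18.4749  22.6731]
a=μᵀu=1.347308  b=𝟙ᵀu=11.463121  c=𝟙ᵀv=101.511724  D=ac−b²=5.364407
λ₁=(c·0.129−b)/D = (101.511724·0.129−11.463121)/5.364407 = 0.304207
λ₂=(a−b·0.129)/D = (1.347308−11.463121·0.129)/5.364407 = -0.024501
w* = 0.304207·u + -0.024501·v:
  w_0 = 0.304207·3.4446 + -0.024501·28.9807 = 0.3378  (Unilever)
  w_1 = 0.304207·0.3084 + -0.024501·8.6097 = -0.1171  (Chevron)
  w_2 = 0.304207·3.2114 + -0.024501·22.7733 = 0.4190  (Exxon)
  w_3 = 0.304207·2.3673 + -0.024501·18.4749 = 0.2675  (Merck)
  w_4 = 0.304207·2.1313 + -0.024501·22.6731 = 0.0929  (Alcoa)
Σw_i=1.0000  μᵀw=0.1290
σ²=wᵀΣw=λ₁·μ_p+λ₂ = 0.304207·0.129 + -0.024501 = 0.014741 ≈ 0.0147


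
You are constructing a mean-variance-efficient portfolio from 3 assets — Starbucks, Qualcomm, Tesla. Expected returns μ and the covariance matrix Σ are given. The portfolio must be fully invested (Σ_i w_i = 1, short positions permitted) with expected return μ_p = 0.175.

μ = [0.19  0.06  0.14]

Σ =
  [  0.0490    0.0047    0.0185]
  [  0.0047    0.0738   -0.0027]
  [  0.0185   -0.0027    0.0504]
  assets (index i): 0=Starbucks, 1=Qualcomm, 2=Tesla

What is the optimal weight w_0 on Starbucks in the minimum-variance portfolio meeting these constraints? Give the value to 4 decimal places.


u=Σ⁻¹μ = [3.1936  0.6697  1.6414]
v=Σ⁻¹𝟙 = [13.2041  13.2838  15.7062]
a=μᵀu=0.876761  b=𝟙ᵀu=5.504675  c=𝟙ᵀv=42.194115  D=ac−b²=6.692706
λ₁=(c·0.175−b)/D = (42.194115·0.175−5.504675)/6.692706 = 0.280797
λ₂=(a−b·0.175)/D = (0.876761−5.504675·0.175)/6.692706 = -0.012933
w* = 0.280797·u + -0.012933·v:
  w_0 = 0.280797·3.1936 + -0.012933·13.2041 = 0.7260  (Starbucks)
  w_1 = 0.280797·0.6697 + -0.012933·13.2838 = 0.0162  (Qualcomm)
  w_2 = 0.280797·1.6414 + -0.012933·15.7062 = 0.2578  (Tesla)
Σw_i=1.0000  μᵀw=0.1750
σ²=wᵀΣw=λ₁·μ_p+λ₂ = 0.280797·0.175 + -0.012933 = 0.036206 ≈ 0.0362

0.7260


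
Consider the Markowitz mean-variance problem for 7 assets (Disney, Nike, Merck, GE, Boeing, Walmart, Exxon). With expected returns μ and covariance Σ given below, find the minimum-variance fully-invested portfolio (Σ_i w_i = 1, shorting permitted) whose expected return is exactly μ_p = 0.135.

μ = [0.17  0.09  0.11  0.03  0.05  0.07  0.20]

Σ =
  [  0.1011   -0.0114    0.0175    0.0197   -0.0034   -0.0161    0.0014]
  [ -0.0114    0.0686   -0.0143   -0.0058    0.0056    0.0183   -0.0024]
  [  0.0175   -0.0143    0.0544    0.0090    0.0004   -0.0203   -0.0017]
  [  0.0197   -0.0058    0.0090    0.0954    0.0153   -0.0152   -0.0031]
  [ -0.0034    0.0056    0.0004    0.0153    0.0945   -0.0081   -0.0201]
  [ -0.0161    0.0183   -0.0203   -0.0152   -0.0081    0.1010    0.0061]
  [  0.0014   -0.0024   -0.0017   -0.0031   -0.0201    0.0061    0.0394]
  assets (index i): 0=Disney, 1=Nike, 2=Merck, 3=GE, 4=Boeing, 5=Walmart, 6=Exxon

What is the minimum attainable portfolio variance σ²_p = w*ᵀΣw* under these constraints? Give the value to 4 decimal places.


0.0089

g=Σ⁻¹μ = [1.5965  1.9247  2.5324  -0.0959  1.8371  0.8759  6.0399]
h=Σ⁻¹𝟙 = [8.2461  18.1016  25.1334  8.0688  16.8716  13.4751  34.4304]
a=μᵀg=2.081472  b=𝟙ᵀg=14.710639  c=𝟙ᵀh=124.326987  D=ac−b²=42.380305
λ₁=(c·0.135−b)/D = (124.326987·0.135−14.710639)/42.380305 = 0.048926
λ₂=(a−b·0.135)/D = (2.081472−14.710639·0.135)/42.380305 = 0.002254
w* = 0.048926·g + 0.002254·h:
  w_0 = 0.048926·1.5965 + 0.002254·8.2461 = 0.0967  (Disney)
  w_1 = 0.048926·1.9247 + 0.002254·18.1016 = 0.1350  (Nike)
  w_2 = 0.048926·2.5324 + 0.002254·25.1334 = 0.1806  (Merck)
  w_3 = 0.048926·-0.0959 + 0.002254·8.0688 = 0.0135  (GE)
  w_4 = 0.048926·1.8371 + 0.002254·16.8716 = 0.1279  (Boeing)
  w_5 = 0.048926·0.8759 + 0.002254·13.4751 = 0.0732  (Walmart)
  w_6 = 0.048926·6.0399 + 0.002254·34.4304 = 0.3731  (Exxon)
Σw_i=1.0000  μᵀw=0.1350
σ²=wᵀΣw=λ₁·μ_p+λ₂ = 0.048926·0.135 + 0.002254 = 0.008859 ≈ 0.0089


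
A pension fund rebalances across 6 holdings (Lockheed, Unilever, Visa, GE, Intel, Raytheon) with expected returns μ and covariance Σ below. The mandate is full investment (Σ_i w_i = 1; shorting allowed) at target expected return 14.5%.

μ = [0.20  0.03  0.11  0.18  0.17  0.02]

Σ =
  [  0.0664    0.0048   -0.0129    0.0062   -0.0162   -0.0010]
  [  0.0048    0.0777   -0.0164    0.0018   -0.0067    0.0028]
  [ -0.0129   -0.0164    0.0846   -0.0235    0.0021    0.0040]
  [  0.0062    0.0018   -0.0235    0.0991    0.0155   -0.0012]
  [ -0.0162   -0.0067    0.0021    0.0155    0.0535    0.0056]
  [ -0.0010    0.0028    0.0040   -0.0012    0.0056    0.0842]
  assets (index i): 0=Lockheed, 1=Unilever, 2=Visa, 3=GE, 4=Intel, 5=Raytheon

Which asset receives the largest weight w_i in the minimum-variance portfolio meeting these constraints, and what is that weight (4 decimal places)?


Lockheed (0.2748)

g=Σ⁻¹μ = [4.2753  0.9612  2.4516  1.4731  4.0811  -0.1106]
h=Σ⁻¹𝟙 = [22.6394  17.1914  20.2795  9.6633  23.1402  9.2090]
a=μᵀg=2.110311  b=𝟙ᵀg=13.131780  c=𝟙ᵀh=102.122851  D=ac−b²=43.067358
λ₁=(c·0.145−b)/D = (102.122851·0.145−13.131780)/43.067358 = 0.038917
λ₂=(a−b·0.145)/D = (2.110311−13.131780·0.145)/43.067358 = 0.004788
w* = 0.038917·g + 0.004788·h:
  w_0 = 0.038917·4.2753 + 0.004788·22.6394 = 0.2748  (Lockheed)
  w_1 = 0.038917·0.9612 + 0.004788·17.1914 = 0.1197  (Unilever)
  w_2 = 0.038917·2.4516 + 0.004788·20.2795 = 0.1925  (Visa)
  w_3 = 0.038917·1.4731 + 0.004788·9.6633 = 0.1036  (GE)
  w_4 = 0.038917·4.0811 + 0.004788·23.1402 = 0.2696  (Intel)
  w_5 = 0.038917·-0.1106 + 0.004788·9.2090 = 0.0398  (Raytheon)
Σw_i=1.0000  μᵀw=0.1450
σ²=wᵀΣw=λ₁·μ_p+λ₂ = 0.038917·0.145 + 0.004788 = 0.010431 ≈ 0.0104


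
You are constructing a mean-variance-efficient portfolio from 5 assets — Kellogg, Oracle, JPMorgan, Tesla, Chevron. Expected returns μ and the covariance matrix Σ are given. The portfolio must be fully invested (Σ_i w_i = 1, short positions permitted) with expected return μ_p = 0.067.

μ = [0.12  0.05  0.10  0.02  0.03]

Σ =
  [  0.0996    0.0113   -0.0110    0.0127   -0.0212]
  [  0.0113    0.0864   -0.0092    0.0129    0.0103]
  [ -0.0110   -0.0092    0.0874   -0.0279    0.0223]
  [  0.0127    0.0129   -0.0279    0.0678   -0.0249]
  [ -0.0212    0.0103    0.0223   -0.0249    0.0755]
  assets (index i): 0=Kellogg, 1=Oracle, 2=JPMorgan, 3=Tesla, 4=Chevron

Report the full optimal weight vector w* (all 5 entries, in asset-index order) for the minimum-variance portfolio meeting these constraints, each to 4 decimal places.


u=Σ⁻¹μ = [1.3408  0.3783  1.4603  0.7733  0.5459]
v=Σ⁻¹𝟙 = [12.1159  5.6834  16.7415  25.3739  19.2953]
a=μᵀu=0.357681  b=𝟙ᵀu=4.498572  c=𝟙ᵀv=79.210084  D=ac−b²=8.094758
λ₁=(c·0.067−b)/D = (79.210084·0.067−4.498572)/8.094758 = 0.099880
λ₂=(a−b·0.067)/D = (0.357681−4.498572·0.067)/8.094758 = 0.006952
w* = 0.099880·u + 0.006952·v:
  w_0 = 0.099880·1.3408 + 0.006952·12.1159 = 0.2181  (Kellogg)
  w_1 = 0.099880·0.3783 + 0.006952·5.6834 = 0.0773  (Oracle)
  w_2 = 0.099880·1.4603 + 0.006952·16.7415 = 0.2622  (JPMorgan)
  w_3 = 0.099880·0.7733 + 0.006952·25.3739 = 0.2536  (Tesla)
  w_4 = 0.099880·0.5459 + 0.006952·19.2953 = 0.1887  (Chevron)
Σw_i=1.0000  μᵀw=0.0670
σ²=wᵀΣw=λ₁·μ_p+λ₂ = 0.099880·0.067 + 0.006952 = 0.013644 ≈ 0.0136

0.2181  0.0773  0.2622  0.2536  0.1887


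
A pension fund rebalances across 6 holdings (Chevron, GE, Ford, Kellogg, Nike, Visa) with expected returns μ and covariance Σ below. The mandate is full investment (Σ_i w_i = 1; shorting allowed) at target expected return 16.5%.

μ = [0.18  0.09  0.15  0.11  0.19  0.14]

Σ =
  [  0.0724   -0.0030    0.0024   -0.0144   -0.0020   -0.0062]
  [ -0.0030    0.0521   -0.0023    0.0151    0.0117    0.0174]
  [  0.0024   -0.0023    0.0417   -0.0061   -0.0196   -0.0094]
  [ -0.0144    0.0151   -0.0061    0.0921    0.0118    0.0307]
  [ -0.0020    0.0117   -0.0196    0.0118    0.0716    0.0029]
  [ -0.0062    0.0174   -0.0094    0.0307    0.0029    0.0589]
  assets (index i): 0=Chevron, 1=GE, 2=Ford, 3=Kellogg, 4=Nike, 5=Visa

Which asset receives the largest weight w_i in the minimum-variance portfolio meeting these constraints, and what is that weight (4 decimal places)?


u=Σ⁻¹μ = [2.7569  0.0108  6.2170  0.4164  4.2313  3.2308]
v=Σ⁻¹𝟙 = [16.1803  9.2487  38.7397  5.5895  21.8559  18.1420]
a=μᵀu=2.731819  b=𝟙ᵀu=16.863129  c=𝟙ᵀv=109.756042  D=ac−b²=15.468503
λ₁=(c·0.165−b)/D = (109.756042·0.165−16.863129)/15.468503 = 0.080591
λ₂=(a−b·0.165)/D = (2.731819−16.863129·0.165)/15.468503 = -0.003271
w* = 0.080591·u + -0.003271·v:
  w_0 = 0.080591·2.7569 + -0.003271·16.1803 = 0.1693  (Chevron)
  w_1 = 0.080591·0.0108 + -0.003271·9.2487 = -0.0294  (GE)
  w_2 = 0.080591·6.2170 + -0.003271·38.7397 = 0.3743  (Ford)
  w_3 = 0.080591·0.4164 + -0.003271·5.5895 = 0.0153  (Kellogg)
  w_4 = 0.080591·4.2313 + -0.003271·21.8559 = 0.2695  (Nike)
  w_5 = 0.080591·3.2308 + -0.003271·18.1420 = 0.2010  (Visa)
Σw_i=1.0000  μᵀw=0.1650
σ²=wᵀΣw=λ₁·μ_p+λ₂ = 0.080591·0.165 + -0.003271 = 0.010026 ≈ 0.0100

Ford (0.3743)


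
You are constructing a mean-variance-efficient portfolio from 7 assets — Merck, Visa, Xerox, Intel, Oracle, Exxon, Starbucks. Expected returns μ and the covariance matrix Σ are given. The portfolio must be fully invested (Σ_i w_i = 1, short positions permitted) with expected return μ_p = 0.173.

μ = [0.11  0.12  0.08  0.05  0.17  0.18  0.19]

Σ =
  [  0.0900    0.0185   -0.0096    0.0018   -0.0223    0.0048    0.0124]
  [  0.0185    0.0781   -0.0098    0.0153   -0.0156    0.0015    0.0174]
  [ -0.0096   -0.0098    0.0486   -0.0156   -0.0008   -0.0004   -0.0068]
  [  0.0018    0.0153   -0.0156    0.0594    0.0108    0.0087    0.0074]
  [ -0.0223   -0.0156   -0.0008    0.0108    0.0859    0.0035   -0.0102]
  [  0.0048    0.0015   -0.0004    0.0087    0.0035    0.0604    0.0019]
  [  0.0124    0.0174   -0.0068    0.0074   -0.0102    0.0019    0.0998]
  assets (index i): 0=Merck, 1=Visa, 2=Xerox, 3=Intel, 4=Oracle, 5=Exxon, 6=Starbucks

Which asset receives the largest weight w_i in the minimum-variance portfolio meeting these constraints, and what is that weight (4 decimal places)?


u=Σ⁻¹μ = [1.4617  1.6214  2.5661  -0.0716  2.7990  2.6304  1.8557]
v=Σ⁻¹𝟙 = [14.0790  11.4266  32.4537  16.2284  16.1868  11.8189  8.7158]
a=μᵀu=1.858956  b=𝟙ᵀu=12.862772  c=𝟙ᵀv=110.909272  D=ac−b²=40.724614
λ₁=(c·0.173−b)/D = (110.909272·0.173−12.862772)/40.724614 = 0.155300
λ₂=(a−b·0.173)/D = (1.858956−12.862772·0.173)/40.724614 = -0.008995
w* = 0.155300·u + -0.008995·v:
  w_0 = 0.155300·1.4617 + -0.008995·14.0790 = 0.1004  (Merck)
  w_1 = 0.155300·1.6214 + -0.008995·11.4266 = 0.1490  (Visa)
  w_2 = 0.155300·2.5661 + -0.008995·32.4537 = 0.1066  (Xerox)
  w_3 = 0.155300·-0.0716 + -0.008995·16.2284 = -0.1571  (Intel)
  w_4 = 0.155300·2.7990 + -0.008995·16.1868 = 0.2891  (Oracle)
  w_5 = 0.155300·2.6304 + -0.008995·11.8189 = 0.3022  (Exxon)
  w_6 = 0.155300·1.8557 + -0.008995·8.7158 = 0.2098  (Starbucks)
Σw_i=1.0000  μᵀw=0.1730
σ²=wᵀΣw=λ₁·μ_p+λ₂ = 0.155300·0.173 + -0.008995 = 0.017872 ≈ 0.0179

Exxon (0.3022)


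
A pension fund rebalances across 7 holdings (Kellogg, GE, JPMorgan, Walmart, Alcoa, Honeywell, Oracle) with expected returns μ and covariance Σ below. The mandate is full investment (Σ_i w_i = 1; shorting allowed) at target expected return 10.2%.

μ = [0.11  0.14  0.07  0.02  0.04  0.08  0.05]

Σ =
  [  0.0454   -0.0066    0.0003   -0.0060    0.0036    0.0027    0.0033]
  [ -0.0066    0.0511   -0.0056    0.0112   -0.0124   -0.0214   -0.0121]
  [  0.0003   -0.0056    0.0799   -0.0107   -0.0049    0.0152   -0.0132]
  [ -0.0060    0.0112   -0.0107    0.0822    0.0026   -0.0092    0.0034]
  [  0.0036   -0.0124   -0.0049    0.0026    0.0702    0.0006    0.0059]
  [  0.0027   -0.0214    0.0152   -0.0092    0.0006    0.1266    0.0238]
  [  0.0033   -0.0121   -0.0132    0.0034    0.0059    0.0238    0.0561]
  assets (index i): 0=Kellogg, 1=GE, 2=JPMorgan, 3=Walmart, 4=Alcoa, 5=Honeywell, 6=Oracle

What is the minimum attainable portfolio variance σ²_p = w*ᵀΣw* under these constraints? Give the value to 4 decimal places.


p=Σ⁻¹μ = [2.7855  4.2108  1.3162  0.0429  1.1308  0.8489  1.4637]
q=Σ⁻¹𝟙 = [24.9615  35.5075  19.9006  11.0382  18.2224  7.3742  22.9841]
a=μᵀp=1.175227  b=𝟙ᵀp=11.798654  c=𝟙ᵀq=139.988440  D=ac−b²=25.309976
λ₁=(c·0.102−b)/D = (139.988440·0.102−11.798654)/25.309976 = 0.097992
λ₂=(a−b·0.102)/D = (1.175227−11.798654·0.102)/25.309976 = -0.001116
w* = 0.097992·p + -0.001116·q:
  w_0 = 0.097992·2.7855 + -0.001116·24.9615 = 0.2451  (Kellogg)
  w_1 = 0.097992·4.2108 + -0.001116·35.5075 = 0.3730  (GE)
  w_2 = 0.097992·1.3162 + -0.001116·19.9006 = 0.1068  (JPMorgan)
  w_3 = 0.097992·0.0429 + -0.001116·11.0382 = -0.0081  (Walmart)
  w_4 = 0.097992·1.1308 + -0.001116·18.2224 = 0.0905  (Alcoa)
  w_5 = 0.097992·0.8489 + -0.001116·7.3742 = 0.0750  (Honeywell)
  w_6 = 0.097992·1.4637 + -0.001116·22.9841 = 0.1178  (Oracle)
Σw_i=1.0000  μᵀw=0.1020
σ²=wᵀΣw=λ₁·μ_p+λ₂ = 0.097992·0.102 + -0.001116 = 0.008880 ≈ 0.0089

0.0089


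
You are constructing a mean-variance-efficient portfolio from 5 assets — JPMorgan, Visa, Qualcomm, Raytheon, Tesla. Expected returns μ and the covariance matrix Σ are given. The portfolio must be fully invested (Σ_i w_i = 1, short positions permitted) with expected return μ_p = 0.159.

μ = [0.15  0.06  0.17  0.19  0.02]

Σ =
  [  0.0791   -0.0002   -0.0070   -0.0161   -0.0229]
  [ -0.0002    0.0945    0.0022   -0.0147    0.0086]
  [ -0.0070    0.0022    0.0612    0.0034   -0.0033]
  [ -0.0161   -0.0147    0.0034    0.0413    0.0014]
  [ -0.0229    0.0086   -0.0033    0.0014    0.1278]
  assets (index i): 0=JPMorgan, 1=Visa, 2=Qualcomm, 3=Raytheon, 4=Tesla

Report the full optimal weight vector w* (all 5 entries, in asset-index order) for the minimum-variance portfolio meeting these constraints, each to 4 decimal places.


u=Σ⁻¹μ = [3.6373  1.4907  2.8291  6.2920  0.7121]
v=Σ⁻¹𝟙 = [25.1339  15.0456  17.1987  37.5657  11.3485]
a=μᵀu=2.325686  b=𝟙ᵀu=14.961044  c=𝟙ᵀv=106.292331  D=ac−b²=23.369685
λ₁=(c·0.159−b)/D = (106.292331·0.159−14.961044)/23.369685 = 0.082989
λ₂=(a−b·0.159)/D = (2.325686−14.961044·0.159)/23.369685 = -0.002273
w* = 0.082989·u + -0.002273·v:
  w_0 = 0.082989·3.6373 + -0.002273·25.1339 = 0.2447  (JPMorgan)
  w_1 = 0.082989·1.4907 + -0.002273·15.0456 = 0.0895  (Visa)
  w_2 = 0.082989·2.8291 + -0.002273·17.1987 = 0.1957  (Qualcomm)
  w_3 = 0.082989·6.2920 + -0.002273·37.5657 = 0.4368  (Raytheon)
  w_4 = 0.082989·0.7121 + -0.002273·11.3485 = 0.0333  (Tesla)
Σw_i=1.0000  μᵀw=0.1590
σ²=wᵀΣw=λ₁·μ_p+λ₂ = 0.082989·0.159 + -0.002273 = 0.010922 ≈ 0.0109

0.2447  0.0895  0.1957  0.4368  0.0333


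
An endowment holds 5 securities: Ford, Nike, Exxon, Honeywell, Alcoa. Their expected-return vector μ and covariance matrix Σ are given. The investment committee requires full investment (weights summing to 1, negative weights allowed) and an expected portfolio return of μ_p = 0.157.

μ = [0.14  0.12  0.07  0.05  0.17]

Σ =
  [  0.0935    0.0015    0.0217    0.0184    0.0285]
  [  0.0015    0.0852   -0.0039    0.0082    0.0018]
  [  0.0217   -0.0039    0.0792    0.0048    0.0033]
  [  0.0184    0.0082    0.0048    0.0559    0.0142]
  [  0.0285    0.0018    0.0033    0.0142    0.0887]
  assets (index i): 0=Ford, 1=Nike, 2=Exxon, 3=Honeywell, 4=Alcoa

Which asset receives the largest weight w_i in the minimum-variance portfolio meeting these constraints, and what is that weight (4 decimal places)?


Alcoa (0.4728)

g=Σ⁻¹μ = [0.8445  1.3948  0.6575  -0.0512  1.6006]
h=Σ⁻¹𝟙 = [3.1537  10.8451  11.2290  12.3539  7.6451]
a=μᵀg=0.601186  b=𝟙ᵀg=4.446306  c=𝟙ᵀh=45.226678  D=ac−b²=7.420026
λ₁=(c·0.157−b)/D = (45.226678·0.157−4.446306)/7.420026 = 0.357719
λ₂=(a−b·0.157)/D = (0.601186−4.446306·0.157)/7.420026 = -0.013057
w* = 0.357719·g + -0.013057·h:
  w_0 = 0.357719·0.8445 + -0.013057·3.1537 = 0.2609  (Ford)
  w_1 = 0.357719·1.3948 + -0.013057·10.8451 = 0.3573  (Nike)
  w_2 = 0.357719·0.6575 + -0.013057·11.2290 = 0.0886  (Exxon)
  w_3 = 0.357719·-0.0512 + -0.013057·12.3539 = -0.1796  (Honeywell)
  w_4 = 0.357719·1.6006 + -0.013057·7.6451 = 0.4728  (Alcoa)
Σw_i=1.0000  μᵀw=0.1570
σ²=wᵀΣw=λ₁·μ_p+λ₂ = 0.357719·0.157 + -0.013057 = 0.043105 ≈ 0.0431


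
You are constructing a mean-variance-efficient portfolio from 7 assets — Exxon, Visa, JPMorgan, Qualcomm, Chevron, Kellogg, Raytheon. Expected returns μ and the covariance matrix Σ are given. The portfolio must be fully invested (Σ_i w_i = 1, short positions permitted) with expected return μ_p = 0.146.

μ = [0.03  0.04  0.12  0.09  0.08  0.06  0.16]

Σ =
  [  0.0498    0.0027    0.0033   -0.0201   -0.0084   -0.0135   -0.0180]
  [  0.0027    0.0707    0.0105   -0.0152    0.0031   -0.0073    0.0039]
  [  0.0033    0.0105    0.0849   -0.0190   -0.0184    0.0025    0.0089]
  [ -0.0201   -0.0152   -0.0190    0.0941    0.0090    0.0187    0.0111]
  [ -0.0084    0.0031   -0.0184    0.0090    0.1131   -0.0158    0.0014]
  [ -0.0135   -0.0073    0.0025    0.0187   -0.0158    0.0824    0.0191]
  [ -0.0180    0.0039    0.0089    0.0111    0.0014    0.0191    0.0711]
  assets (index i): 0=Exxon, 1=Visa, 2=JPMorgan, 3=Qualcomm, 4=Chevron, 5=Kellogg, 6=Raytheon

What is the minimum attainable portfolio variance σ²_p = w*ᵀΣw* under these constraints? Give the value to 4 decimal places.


p=Σ⁻¹μ = [2.1146  0.4202  1.5580  1.3417  1.0342  0.4441  2.2185]
q=Σ⁻¹𝟙 = [36.8494  14.6509  13.6198  17.7768  13.8224  14.4383  13.9590]
a=μᵀp=0.852302  b=𝟙ᵀp=9.131349  c=𝟙ᵀq=125.116681  D=ac−b²=23.255678
λ₁=(c·0.146−b)/D = (125.116681·0.146−9.131349)/23.255678 = 0.392837
λ₂=(a−b·0.146)/D = (0.852302−9.131349·0.146)/23.255678 = -0.020678
w* = 0.392837·p + -0.020678·q:
  w_0 = 0.392837·2.1146 + -0.020678·36.8494 = 0.0687  (Exxon)
  w_1 = 0.392837·0.4202 + -0.020678·14.6509 = -0.1379  (Visa)
  w_2 = 0.392837·1.5580 + -0.020678·13.6198 = 0.3304  (JPMorgan)
  w_3 = 0.392837·1.3417 + -0.020678·17.7768 = 0.1595  (Qualcomm)
  w_4 = 0.392837·1.0342 + -0.020678·13.8224 = 0.1204  (Chevron)
  w_5 = 0.392837·0.4441 + -0.020678·14.4383 = -0.1241  (Kellogg)
  w_6 = 0.392837·2.2185 + -0.020678·13.9590 = 0.5829  (Raytheon)
Σw_i=1.0000  μᵀw=0.1460
σ²=wᵀΣw=λ₁·μ_p+λ₂ = 0.392837·0.146 + -0.020678 = 0.036676 ≈ 0.0367

0.0367
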